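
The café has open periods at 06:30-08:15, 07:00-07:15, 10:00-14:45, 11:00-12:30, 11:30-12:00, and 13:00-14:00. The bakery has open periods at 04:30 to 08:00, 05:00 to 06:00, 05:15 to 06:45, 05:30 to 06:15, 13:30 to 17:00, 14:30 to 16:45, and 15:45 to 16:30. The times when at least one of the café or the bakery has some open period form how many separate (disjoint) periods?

2

A, merged: 06:30-08:15, 10:00-14:45.
B, merged: 04:30-08:00, 13:30-17:00.
A ∪ B = 04:30-08:15, 10:00-17:00.
That is 2 disjoint pieces.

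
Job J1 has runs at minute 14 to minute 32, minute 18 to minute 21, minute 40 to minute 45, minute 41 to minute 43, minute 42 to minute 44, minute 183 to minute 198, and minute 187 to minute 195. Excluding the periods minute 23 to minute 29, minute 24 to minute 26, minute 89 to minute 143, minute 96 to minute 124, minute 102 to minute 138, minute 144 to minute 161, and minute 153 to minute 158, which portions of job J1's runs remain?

minute 14 to minute 23, minute 29 to minute 32, minute 40 to minute 45, minute 183 to minute 198

Merge the first list: minute 14 to minute 32, minute 40 to minute 45, minute 183 to minute 198.
Merge the second list: minute 23 to minute 29, minute 89 to minute 143, minute 144 to minute 161.
minute 14 to minute 32 minus B → minute 14 to minute 23, minute 29 to minute 32.
minute 40 to minute 45: no B overlap → unchanged.
minute 183 to minute 198: no B overlap → unchanged.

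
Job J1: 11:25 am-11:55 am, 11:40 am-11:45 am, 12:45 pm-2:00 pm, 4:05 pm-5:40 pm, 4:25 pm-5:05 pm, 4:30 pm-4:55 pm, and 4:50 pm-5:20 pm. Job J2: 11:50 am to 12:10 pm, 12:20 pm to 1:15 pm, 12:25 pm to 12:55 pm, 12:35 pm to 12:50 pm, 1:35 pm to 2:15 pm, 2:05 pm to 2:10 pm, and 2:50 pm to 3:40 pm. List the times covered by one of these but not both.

First set merges to 11:25 am–11:55 am, 12:45 pm–2:00 pm, 4:05 pm–5:40 pm.
Second set merges to 11:50 am–12:10 pm, 12:20 pm–1:15 pm, 1:35 pm–2:15 pm, 2:50 pm–3:40 pm.
A \ B = 11:25 am–11:50 am, 1:15 pm–1:35 pm, 4:05 pm–5:40 pm.
B \ A = 11:55 am–12:10 pm, 12:20 pm–12:45 pm, 2:00 pm–2:15 pm, 2:50 pm–3:40 pm.
Union of the two gives the symmetric difference.

11:25 am–11:50 am, 11:55 am–12:10 pm, 12:20 pm–12:45 pm, 1:15 pm–1:35 pm, 2:00 pm–2:15 pm, 2:50 pm–3:40 pm, 4:05 pm–5:40 pm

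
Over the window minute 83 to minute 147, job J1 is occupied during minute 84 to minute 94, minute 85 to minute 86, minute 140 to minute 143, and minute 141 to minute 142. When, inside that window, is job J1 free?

Covered (merged): minute 84 to minute 94, minute 140 to minute 143.
Complement within minute 83 to minute 147: minute 83 to minute 84, minute 94 to minute 140, minute 143 to minute 147.

minute 83 to minute 84, minute 94 to minute 140, minute 143 to minute 147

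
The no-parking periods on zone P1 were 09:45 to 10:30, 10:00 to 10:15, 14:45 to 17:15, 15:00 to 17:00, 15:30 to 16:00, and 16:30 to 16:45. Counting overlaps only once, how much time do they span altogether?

Merged: 09:45–10:30, 14:45–17:15.
Lengths: 45 min + 2 h 30 min = 3 h 15 min.

3 h 15 min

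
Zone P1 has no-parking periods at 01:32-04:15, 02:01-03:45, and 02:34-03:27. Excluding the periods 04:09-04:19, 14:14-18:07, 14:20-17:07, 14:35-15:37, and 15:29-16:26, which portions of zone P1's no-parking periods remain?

First set merges to 01:32–04:15.
Second set merges to 04:09–04:19, 14:14–18:07.
01:32–04:15 with B removed leaves 01:32–04:09.

01:32–04:09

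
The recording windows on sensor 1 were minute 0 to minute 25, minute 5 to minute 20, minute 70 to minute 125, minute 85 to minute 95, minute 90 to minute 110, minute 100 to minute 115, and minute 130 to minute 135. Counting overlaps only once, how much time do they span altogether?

85 minutes

Merged: minute 0 to minute 25, minute 70 to minute 125, minute 130 to minute 135.
Lengths: 25 minutes + 55 minutes + 5 minutes = 85 minutes.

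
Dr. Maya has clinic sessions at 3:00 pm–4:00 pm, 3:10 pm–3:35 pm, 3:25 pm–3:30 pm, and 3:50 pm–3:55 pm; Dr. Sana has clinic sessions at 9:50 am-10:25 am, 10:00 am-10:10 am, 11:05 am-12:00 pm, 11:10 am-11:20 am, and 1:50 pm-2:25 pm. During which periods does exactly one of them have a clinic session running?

First set merges to 3:00 pm–4:00 pm.
Second set merges to 9:50 am–10:25 am, 11:05 am–12:00 pm, 1:50 pm–2:25 pm.
A \ B = 3:00 pm–4:00 pm.
B \ A = 9:50 am–10:25 am, 11:05 am–12:00 pm, 1:50 pm–2:25 pm.
Union of the two gives the symmetric difference.

9:50 am–10:25 am, 11:05 am–12:00 pm, 1:50 pm–2:25 pm, 3:00 pm–4:00 pm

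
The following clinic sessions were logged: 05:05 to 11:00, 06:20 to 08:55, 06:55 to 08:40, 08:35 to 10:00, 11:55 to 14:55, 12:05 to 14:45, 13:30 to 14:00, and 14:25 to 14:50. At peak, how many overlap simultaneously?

4

Walk the sorted start/end points keeping a running depth.
The depth first hits 4 at 08:35.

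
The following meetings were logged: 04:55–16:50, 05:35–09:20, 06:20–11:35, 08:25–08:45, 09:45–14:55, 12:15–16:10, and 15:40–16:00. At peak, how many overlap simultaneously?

Walk the sorted start/end points keeping a running depth.
The depth first hits 4 at 08:25.

4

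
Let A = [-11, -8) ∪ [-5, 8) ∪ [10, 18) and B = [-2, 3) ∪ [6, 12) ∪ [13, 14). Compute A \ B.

[-11, -8): no B overlap → unchanged.
[-5, 8) minus B → [-5, -2), [3, 6).
[10, 18) minus B → [12, 13), [14, 18).

[-11, -8) ∪ [-5, -2) ∪ [3, 6) ∪ [12, 13) ∪ [14, 18)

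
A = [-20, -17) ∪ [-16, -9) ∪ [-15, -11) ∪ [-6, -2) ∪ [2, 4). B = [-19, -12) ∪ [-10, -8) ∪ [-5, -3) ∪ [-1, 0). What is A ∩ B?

[-19, -17) ∪ [-16, -12) ∪ [-10, -9) ∪ [-5, -3)

A, merged: [-20, -17), [-16, -9), [-6, -2), [2, 4).
[-20, -17) meets the second set on [-19, -17).
[-16, -9) meets the second set on [-16, -12), [-10, -9).
[-6, -2) meets the second set on [-5, -3).
[2, 4): no overlap with the second set.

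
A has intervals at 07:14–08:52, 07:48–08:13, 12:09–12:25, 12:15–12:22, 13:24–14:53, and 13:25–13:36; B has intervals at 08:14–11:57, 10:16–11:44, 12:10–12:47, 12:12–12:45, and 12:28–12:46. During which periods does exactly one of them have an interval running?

07:14–08:14, 08:52–11:57, 12:09–12:10, 12:25–12:47, 13:24–14:53

A, merged: 07:14–08:52, 12:09–12:25, 13:24–14:53.
B, merged: 08:14–11:57, 12:10–12:47.
Only in the first: 07:14–08:14, 12:09–12:10, 13:24–14:53.
Only in the second: 08:52–11:57, 12:25–12:47.
Together these are the periods covered by exactly one.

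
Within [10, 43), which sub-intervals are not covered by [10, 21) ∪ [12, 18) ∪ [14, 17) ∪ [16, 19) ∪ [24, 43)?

Covered (merged): [10, 21), [24, 43).
Uncovered inside [10, 43): [21, 24).

[21, 24)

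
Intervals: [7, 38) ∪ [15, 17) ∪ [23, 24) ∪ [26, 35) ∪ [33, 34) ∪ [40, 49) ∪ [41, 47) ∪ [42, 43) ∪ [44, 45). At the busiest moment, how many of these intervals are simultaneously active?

3

At 33, 3 of the intervals are simultaneously active.
No point has more.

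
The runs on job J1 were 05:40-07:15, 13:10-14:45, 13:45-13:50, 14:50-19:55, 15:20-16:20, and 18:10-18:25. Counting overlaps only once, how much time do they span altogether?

Merged: 05:40-07:15, 13:10-14:45, 14:50-19:55.
Lengths: 1 h 35 min + 1 h 35 min + 5 h 5 min = 8 h 15 min.

8 h 15 min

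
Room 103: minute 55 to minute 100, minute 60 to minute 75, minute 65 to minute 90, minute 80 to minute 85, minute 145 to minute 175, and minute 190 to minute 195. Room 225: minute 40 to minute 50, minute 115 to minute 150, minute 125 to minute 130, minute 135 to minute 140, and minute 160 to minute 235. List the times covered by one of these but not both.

minute 40 to minute 50, minute 55 to minute 100, minute 115 to minute 145, minute 150 to minute 160, minute 175 to minute 190, minute 195 to minute 235

First set merges to minute 55 to minute 100, minute 145 to minute 175, minute 190 to minute 195.
Second set merges to minute 40 to minute 50, minute 115 to minute 150, minute 160 to minute 235.
A but not B: minute 55 to minute 100, minute 150 to minute 160.
B but not A: minute 40 to minute 50, minute 115 to minute 145, minute 175 to minute 190, minute 195 to minute 235.
Combining gives A △ B.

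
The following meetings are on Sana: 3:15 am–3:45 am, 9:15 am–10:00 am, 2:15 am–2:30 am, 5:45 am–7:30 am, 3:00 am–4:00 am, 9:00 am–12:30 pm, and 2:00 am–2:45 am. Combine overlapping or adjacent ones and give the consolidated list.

Sort by start: 2:00 am–2:45 am, 2:15 am–2:30 am, 3:00 am–4:00 am, 3:15 am–3:45 am, 5:45 am–7:30 am, 9:00 am–12:30 pm, 9:15 am–10:00 am.
2:15 am–2:30 am overlaps/touches 2:00 am–2:45 am → extend to 2:00 am–2:45 am.
3:00 am–4:00 am is disjoint → start new block.
3:15 am–3:45 am overlaps/touches 3:00 am–4:00 am → extend to 3:00 am–4:00 am.
5:45 am–7:30 am is disjoint → start new block.
9:00 am–12:30 pm is disjoint → start new block.
9:15 am–10:00 am overlaps/touches 9:00 am–12:30 pm → extend to 9:00 am–12:30 pm.

2:00 am–2:45 am, 3:00 am–4:00 am, 5:45 am–7:30 am, 9:00 am–12:30 pm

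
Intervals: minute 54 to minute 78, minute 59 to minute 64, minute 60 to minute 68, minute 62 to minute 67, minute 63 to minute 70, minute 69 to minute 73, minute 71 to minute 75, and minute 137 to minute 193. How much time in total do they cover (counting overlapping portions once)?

80 minutes

Merged: minute 54 to minute 78, minute 137 to minute 193.
Lengths: 24 minutes + 56 minutes = 80 minutes.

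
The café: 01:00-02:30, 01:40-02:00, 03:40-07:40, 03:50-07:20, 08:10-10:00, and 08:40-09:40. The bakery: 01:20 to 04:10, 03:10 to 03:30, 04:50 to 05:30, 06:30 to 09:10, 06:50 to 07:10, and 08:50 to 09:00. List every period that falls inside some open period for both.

01:20–02:30, 03:40–04:10, 04:50–05:30, 06:30–07:40, 08:10–09:10

A, merged: 01:00–02:30, 03:40–07:40, 08:10–10:00.
B, merged: 01:20–04:10, 04:50–05:30, 06:30–09:10.
01:00–02:30 ∩ B → 01:20–02:30.
03:40–07:40 ∩ B → 03:40–04:10, 04:50–05:30, 06:30–07:40.
08:10–10:00 ∩ B → 08:10–09:10.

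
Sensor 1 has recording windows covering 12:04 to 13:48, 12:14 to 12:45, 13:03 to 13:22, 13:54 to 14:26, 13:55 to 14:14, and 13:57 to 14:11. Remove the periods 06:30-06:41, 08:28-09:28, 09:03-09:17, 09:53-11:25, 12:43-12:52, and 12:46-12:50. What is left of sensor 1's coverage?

First set merges to 12:04–13:48, 13:54–14:26.
Second set merges to 06:30–06:41, 08:28–09:28, 09:53–11:25, 12:43–12:52.
12:04–13:48 minus B → 12:04–12:43, 12:52–13:48.
13:54–14:26: no B overlap → unchanged.

12:04–12:43, 12:52–13:48, 13:54–14:26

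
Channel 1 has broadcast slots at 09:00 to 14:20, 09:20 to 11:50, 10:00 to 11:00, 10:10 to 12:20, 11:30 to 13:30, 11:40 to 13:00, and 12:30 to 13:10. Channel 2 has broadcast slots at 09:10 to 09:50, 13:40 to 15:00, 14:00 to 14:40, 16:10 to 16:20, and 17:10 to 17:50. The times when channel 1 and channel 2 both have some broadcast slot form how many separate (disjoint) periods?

2

Merge the first list: 09:00-14:20.
Merge the second list: 09:10-09:50, 13:40-15:00, 16:10-16:20, 17:10-17:50.
A ∩ B = 09:10-09:50, 13:40-14:20.
That is 2 disjoint pieces.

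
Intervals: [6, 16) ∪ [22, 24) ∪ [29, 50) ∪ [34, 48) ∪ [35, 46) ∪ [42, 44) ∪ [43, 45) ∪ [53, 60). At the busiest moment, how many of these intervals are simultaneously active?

Walk the sorted start/end points keeping a running depth.
The depth first hits 5 at 43.

5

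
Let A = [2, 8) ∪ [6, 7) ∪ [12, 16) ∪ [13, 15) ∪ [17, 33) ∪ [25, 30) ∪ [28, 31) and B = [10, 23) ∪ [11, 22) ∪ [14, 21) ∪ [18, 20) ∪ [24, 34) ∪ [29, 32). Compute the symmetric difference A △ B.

Merge the first list: [2, 8), [12, 16), [17, 33).
Merge the second list: [10, 23), [24, 34).
Only in the first: [2, 8), [23, 24).
Only in the second: [10, 12), [16, 17), [33, 34).
Together these are the periods covered by exactly one.

[2, 8) ∪ [10, 12) ∪ [16, 17) ∪ [23, 24) ∪ [33, 34)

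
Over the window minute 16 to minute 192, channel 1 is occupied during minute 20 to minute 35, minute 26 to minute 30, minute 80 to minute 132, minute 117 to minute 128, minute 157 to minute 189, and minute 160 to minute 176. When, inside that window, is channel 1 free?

minute 16 to minute 20, minute 35 to minute 80, minute 132 to minute 157, minute 189 to minute 192

The merged coverage is minute 20 to minute 35, minute 80 to minute 132, minute 157 to minute 189.
Gaps within minute 16 to minute 192: minute 16 to minute 20, minute 35 to minute 80, minute 132 to minute 157, minute 189 to minute 192.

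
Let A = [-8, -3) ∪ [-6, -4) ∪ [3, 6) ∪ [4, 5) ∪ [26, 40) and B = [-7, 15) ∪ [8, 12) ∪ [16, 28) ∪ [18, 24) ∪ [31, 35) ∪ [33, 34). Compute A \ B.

Merge the first list: [-8, -3), [3, 6), [26, 40).
Merge the second list: [-7, 15), [16, 28), [31, 35).
[-8, -3) \ B = [-8, -7).
[3, 6): entirely removed.
[26, 40) \ B = [28, 31), [35, 40).

[-8, -7) ∪ [28, 31) ∪ [35, 40)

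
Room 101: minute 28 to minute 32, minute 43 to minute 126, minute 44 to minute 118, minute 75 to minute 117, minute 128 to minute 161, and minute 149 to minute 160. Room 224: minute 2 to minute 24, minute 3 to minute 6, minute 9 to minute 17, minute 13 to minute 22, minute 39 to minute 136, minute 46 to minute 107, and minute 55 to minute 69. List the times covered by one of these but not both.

minute 2 to minute 24, minute 28 to minute 32, minute 39 to minute 43, minute 126 to minute 128, minute 136 to minute 161

First set merges to minute 28 to minute 32, minute 43 to minute 126, minute 128 to minute 161.
Second set merges to minute 2 to minute 24, minute 39 to minute 136.
Only in the first: minute 28 to minute 32, minute 136 to minute 161.
Only in the second: minute 2 to minute 24, minute 39 to minute 43, minute 126 to minute 128.
Together these are the periods covered by exactly one.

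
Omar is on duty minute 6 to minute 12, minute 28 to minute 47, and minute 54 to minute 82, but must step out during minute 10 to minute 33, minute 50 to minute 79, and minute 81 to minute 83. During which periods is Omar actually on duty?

minute 6 to minute 10, minute 33 to minute 47, minute 79 to minute 81

minute 6 to minute 12 with B removed leaves minute 6 to minute 10.
minute 28 to minute 47 with B removed leaves minute 33 to minute 47.
minute 54 to minute 82 with B removed leaves minute 79 to minute 81.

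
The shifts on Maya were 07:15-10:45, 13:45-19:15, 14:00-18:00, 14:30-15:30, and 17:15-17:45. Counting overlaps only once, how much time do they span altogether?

9 h

Merged: 07:15–10:45, 13:45–19:15.
Lengths: 3 h 30 min + 5 h 30 min = 9 h.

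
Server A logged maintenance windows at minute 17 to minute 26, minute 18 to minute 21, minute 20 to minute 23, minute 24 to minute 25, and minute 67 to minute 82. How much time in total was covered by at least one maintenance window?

24 minutes

Merged: minute 17 to minute 26, minute 67 to minute 82.
Lengths: 9 minutes + 15 minutes = 24 minutes.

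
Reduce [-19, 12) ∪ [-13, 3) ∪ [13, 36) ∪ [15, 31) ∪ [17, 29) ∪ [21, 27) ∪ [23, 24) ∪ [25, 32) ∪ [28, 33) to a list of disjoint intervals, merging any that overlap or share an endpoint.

[-19, 12) ∪ [13, 36)

[-13, 3) overlaps/touches [-19, 12) → extend to [-19, 12).
[13, 36) is disjoint → start new block.
[15, 31) overlaps/touches [13, 36) → extend to [13, 36).
[17, 29) overlaps/touches [13, 36) → extend to [13, 36).
[21, 27) overlaps/touches [13, 36) → extend to [13, 36).
[23, 24) overlaps/touches [13, 36) → extend to [13, 36).
[25, 32) overlaps/touches [13, 36) → extend to [13, 36).
[28, 33) overlaps/touches [13, 36) → extend to [13, 36).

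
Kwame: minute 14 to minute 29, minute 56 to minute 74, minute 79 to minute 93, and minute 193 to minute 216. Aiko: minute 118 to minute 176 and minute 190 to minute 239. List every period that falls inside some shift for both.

minute 14 to minute 29 falls entirely outside B.
minute 56 to minute 74 falls entirely outside B.
minute 79 to minute 93 falls entirely outside B.
minute 193 to minute 216 overlaps B on minute 193 to minute 216.

minute 193 to minute 216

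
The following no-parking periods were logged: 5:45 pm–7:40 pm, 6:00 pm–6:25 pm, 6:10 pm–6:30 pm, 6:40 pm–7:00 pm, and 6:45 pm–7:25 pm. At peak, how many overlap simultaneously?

3

Walk the sorted start/end points keeping a running depth.
The depth first hits 3 at 6:10 pm.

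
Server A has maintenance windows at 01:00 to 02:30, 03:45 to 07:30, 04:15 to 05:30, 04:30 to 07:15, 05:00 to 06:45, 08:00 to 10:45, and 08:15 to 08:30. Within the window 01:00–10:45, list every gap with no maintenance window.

02:30-03:45, 07:30-08:00

After merging, the occupied span is 01:00-02:30, 03:45-07:30, 08:00-10:45.
Complement within 01:00-10:45: 02:30-03:45, 07:30-08:00.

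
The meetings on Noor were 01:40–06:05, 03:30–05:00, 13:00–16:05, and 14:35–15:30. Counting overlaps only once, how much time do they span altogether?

7 h 30 min

Merged: 01:40–06:05, 13:00–16:05.
Lengths: 4 h 25 min + 3 h 5 min = 7 h 30 min.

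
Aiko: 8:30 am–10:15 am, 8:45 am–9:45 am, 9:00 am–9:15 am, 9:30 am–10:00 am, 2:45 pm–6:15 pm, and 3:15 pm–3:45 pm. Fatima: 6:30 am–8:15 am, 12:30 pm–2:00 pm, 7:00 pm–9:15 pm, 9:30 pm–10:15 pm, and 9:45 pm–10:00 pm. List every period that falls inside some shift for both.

Merge the first list: 8:30 am–10:15 am, 2:45 pm–6:15 pm.
Merge the second list: 6:30 am–8:15 am, 12:30 pm–2:00 pm, 7:00 pm–9:15 pm, 9:30 pm–10:15 pm.
8:30 am–10:15 am falls entirely outside B.
2:45 pm–6:15 pm falls entirely outside B.
No overlap.

none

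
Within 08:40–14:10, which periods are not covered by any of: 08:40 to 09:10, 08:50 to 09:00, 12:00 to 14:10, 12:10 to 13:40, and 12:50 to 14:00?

09:10–12:00

Covered (merged): 08:40–09:10, 12:00–14:10.
Uncovered inside 08:40–14:10: 09:10–12:00.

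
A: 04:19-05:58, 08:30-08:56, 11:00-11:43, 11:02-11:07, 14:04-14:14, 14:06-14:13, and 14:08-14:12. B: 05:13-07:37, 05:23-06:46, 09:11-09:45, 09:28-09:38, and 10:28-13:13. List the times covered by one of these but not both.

04:19-05:13, 05:58-07:37, 08:30-08:56, 09:11-09:45, 10:28-11:00, 11:43-13:13, 14:04-14:14

First set merges to 04:19-05:58, 08:30-08:56, 11:00-11:43, 14:04-14:14.
Second set merges to 05:13-07:37, 09:11-09:45, 10:28-13:13.
A but not B: 04:19-05:13, 08:30-08:56, 14:04-14:14.
B but not A: 05:58-07:37, 09:11-09:45, 10:28-11:00, 11:43-13:13.
Combining gives A △ B.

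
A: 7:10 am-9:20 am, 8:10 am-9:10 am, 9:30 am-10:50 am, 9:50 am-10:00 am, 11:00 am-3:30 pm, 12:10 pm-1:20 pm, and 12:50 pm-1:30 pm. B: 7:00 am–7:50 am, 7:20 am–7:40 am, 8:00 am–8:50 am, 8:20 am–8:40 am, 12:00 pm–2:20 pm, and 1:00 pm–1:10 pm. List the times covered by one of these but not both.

Merge the first list: 7:10 am–9:20 am, 9:30 am–10:50 am, 11:00 am–3:30 pm.
Merge the second list: 7:00 am–7:50 am, 8:00 am–8:50 am, 12:00 pm–2:20 pm.
Only in the first: 7:50 am–8:00 am, 8:50 am–9:20 am, 9:30 am–10:50 am, 11:00 am–12:00 pm, 2:20 pm–3:30 pm.
Only in the second: 7:00 am–7:10 am.
Together these are the periods covered by exactly one.

7:00 am–7:10 am, 7:50 am–8:00 am, 8:50 am–9:20 am, 9:30 am–10:50 am, 11:00 am–12:00 pm, 2:20 pm–3:30 pm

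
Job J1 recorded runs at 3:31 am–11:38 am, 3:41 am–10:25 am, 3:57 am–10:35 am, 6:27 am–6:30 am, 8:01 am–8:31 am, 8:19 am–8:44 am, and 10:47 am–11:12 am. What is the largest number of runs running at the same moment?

Sweep endpoints in order; track running count of active intervals.
Peak of 5 reached at 8:19 am.

5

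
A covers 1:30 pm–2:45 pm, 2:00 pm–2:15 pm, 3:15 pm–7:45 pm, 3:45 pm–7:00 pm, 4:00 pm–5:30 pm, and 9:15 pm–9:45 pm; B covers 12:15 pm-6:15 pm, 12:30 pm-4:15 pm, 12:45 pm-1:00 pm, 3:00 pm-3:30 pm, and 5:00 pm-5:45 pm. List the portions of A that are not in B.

6:15 pm-7:45 pm, 9:15 pm-9:45 pm

Merge the first list: 1:30 pm-2:45 pm, 3:15 pm-7:45 pm, 9:15 pm-9:45 pm.
Merge the second list: 12:15 pm-6:15 pm.
1:30 pm-2:45 pm: fully covered by B → removed.
3:15 pm-7:45 pm minus B → 6:15 pm-7:45 pm.
9:15 pm-9:45 pm: no B overlap → unchanged.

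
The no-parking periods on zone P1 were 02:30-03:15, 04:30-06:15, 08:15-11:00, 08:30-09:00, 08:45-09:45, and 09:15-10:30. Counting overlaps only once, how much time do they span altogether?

Merged: 02:30–03:15, 04:30–06:15, 08:15–11:00.
Lengths: 45 min + 1 h 45 min + 2 h 45 min = 5 h 15 min.

5 h 15 min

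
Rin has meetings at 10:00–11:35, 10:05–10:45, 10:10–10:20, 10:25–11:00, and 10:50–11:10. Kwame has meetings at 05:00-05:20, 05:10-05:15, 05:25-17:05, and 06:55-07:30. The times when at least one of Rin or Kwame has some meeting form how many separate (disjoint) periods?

First set merges to 10:00–11:35.
Second set merges to 05:00–05:20, 05:25–17:05.
A ∪ B = 05:00–05:20, 05:25–17:05.
That is 2 disjoint pieces.

2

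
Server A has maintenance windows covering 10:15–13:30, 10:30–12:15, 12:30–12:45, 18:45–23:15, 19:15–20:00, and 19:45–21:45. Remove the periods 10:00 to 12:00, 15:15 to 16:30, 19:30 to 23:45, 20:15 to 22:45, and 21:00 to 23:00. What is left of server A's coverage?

First set merges to 10:15–13:30, 18:45–23:15.
Second set merges to 10:00–12:00, 15:15–16:30, 19:30–23:45.
10:15–13:30 with B removed leaves 12:00–13:30.
18:45–23:15 with B removed leaves 18:45–19:30.

12:00–13:30, 18:45–19:30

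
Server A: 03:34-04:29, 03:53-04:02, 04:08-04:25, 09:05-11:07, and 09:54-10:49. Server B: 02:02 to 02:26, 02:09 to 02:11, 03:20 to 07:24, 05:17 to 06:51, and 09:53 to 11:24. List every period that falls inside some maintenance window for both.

First set merges to 03:34–04:29, 09:05–11:07.
Second set merges to 02:02–02:26, 03:20–07:24, 09:53–11:24.
03:34–04:29 ∩ B → 03:34–04:29.
09:05–11:07 ∩ B → 09:53–11:07.

03:34–04:29, 09:53–11:07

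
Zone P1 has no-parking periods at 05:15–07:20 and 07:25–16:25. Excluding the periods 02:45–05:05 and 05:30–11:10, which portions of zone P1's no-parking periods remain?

05:15–05:30, 11:10–16:25

05:15–07:20 with B removed leaves 05:15–05:30.
07:25–16:25 with B removed leaves 11:10–16:25.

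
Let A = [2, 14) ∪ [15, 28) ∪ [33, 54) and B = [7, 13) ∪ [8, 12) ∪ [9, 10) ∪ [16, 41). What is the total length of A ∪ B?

51

B, merged: [7, 13), [16, 41).
A ∪ B = [2, 14), [15, 54).
Total: 12 + 39 = 51.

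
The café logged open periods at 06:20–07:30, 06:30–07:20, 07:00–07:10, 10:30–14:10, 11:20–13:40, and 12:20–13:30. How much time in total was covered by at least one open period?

Merged: 06:20–07:30, 10:30–14:10.
Lengths: 1 h 10 min + 3 h 40 min = 4 h 50 min.

4 h 50 min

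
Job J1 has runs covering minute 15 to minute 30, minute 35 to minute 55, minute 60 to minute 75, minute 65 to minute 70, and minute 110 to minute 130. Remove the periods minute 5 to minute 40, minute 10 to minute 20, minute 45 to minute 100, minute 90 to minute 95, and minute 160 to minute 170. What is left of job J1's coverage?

minute 40 to minute 45, minute 110 to minute 130

First set merges to minute 15 to minute 30, minute 35 to minute 55, minute 60 to minute 75, minute 110 to minute 130.
Second set merges to minute 5 to minute 40, minute 45 to minute 100, minute 160 to minute 170.
minute 15 to minute 30: fully covered by B → removed.
minute 35 to minute 55 minus B → minute 40 to minute 45.
minute 60 to minute 75: fully covered by B → removed.
minute 110 to minute 130: no B overlap → unchanged.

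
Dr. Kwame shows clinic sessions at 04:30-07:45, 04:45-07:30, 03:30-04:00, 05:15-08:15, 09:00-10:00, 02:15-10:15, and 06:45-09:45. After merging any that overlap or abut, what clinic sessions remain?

02:15-10:15

Sort by start: 02:15-10:15, 03:30-04:00, 04:30-07:45, 04:45-07:30, 05:15-08:15, 06:45-09:45, 09:00-10:00.
03:30-04:00 overlaps/touches 02:15-10:15 → extend to 02:15-10:15.
04:30-07:45 overlaps/touches 02:15-10:15 → extend to 02:15-10:15.
04:45-07:30 overlaps/touches 02:15-10:15 → extend to 02:15-10:15.
05:15-08:15 overlaps/touches 02:15-10:15 → extend to 02:15-10:15.
06:45-09:45 overlaps/touches 02:15-10:15 → extend to 02:15-10:15.
09:00-10:00 overlaps/touches 02:15-10:15 → extend to 02:15-10:15.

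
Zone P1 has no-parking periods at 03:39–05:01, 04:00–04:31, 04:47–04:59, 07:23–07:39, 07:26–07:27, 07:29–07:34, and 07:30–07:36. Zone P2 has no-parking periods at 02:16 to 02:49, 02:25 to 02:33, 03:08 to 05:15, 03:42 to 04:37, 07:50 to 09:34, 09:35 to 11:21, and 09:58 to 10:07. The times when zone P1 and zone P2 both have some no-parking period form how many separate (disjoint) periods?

First set merges to 03:39–05:01, 07:23–07:39.
Second set merges to 02:16–02:49, 03:08–05:15, 07:50–09:34, 09:35–11:21.
A ∩ B = 03:39–05:01.
That is 1 disjoint piece.

1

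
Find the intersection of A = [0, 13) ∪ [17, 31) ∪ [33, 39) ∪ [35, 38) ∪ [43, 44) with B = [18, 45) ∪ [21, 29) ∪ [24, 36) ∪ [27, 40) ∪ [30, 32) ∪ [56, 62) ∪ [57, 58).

[18, 31) ∪ [33, 39) ∪ [43, 44)

First set merges to [0, 13), [17, 31), [33, 39), [43, 44).
Second set merges to [18, 45), [56, 62).
[0, 13) falls entirely outside B.
[17, 31) overlaps B on [18, 31).
[33, 39) overlaps B on [33, 39).
[43, 44) overlaps B on [43, 44).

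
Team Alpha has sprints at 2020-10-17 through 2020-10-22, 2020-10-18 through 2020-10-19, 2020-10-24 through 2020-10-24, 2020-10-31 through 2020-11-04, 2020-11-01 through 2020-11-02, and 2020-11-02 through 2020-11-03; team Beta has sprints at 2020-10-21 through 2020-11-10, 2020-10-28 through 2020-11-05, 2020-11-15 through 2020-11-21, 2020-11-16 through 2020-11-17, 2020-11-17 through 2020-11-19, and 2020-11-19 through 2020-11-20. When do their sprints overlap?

2020-10-21 through 2020-10-22, 2020-10-24 through 2020-10-24, 2020-10-31 through 2020-11-04

Merge the first list: 2020-10-17 through 2020-10-22, 2020-10-24 through 2020-10-24, 2020-10-31 through 2020-11-04.
Merge the second list: 2020-10-21 through 2020-11-10, 2020-11-15 through 2020-11-21.
2020-10-17 through 2020-10-22 overlaps B on 2020-10-21 through 2020-10-22.
2020-10-24 through 2020-10-24 overlaps B on 2020-10-24 through 2020-10-24.
2020-10-31 through 2020-11-04 overlaps B on 2020-10-31 through 2020-11-04.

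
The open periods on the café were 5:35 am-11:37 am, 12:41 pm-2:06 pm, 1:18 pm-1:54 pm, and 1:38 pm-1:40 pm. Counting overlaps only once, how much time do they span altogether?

Merged: 5:35 am–11:37 am, 12:41 pm–2:06 pm.
Lengths: 6 h 2 min + 1 h 25 min = 7 h 27 min.

7 h 27 min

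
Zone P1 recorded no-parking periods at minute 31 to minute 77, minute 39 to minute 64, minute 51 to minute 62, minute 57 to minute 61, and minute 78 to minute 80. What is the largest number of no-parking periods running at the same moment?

4

At minute 57, 4 of the intervals are simultaneously active.
No point has more.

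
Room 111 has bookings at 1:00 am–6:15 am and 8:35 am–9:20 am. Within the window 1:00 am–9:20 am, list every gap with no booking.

After merging, the occupied span is 1:00 am–6:15 am, 8:35 am–9:20 am.
Complement within 1:00 am–9:20 am: 6:15 am–8:35 am.

6:15 am–8:35 am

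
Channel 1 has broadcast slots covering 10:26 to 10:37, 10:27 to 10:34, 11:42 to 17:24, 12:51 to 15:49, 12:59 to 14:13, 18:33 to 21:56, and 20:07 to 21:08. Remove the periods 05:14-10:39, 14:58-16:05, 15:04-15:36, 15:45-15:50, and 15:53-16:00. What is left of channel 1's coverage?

First set merges to 10:26-10:37, 11:42-17:24, 18:33-21:56.
Second set merges to 05:14-10:39, 14:58-16:05.
10:26-10:37: entirely removed.
11:42-17:24 \ B = 11:42-14:58, 16:05-17:24.
18:33-21:56: nothing removed.

11:42-14:58, 16:05-17:24, 18:33-21:56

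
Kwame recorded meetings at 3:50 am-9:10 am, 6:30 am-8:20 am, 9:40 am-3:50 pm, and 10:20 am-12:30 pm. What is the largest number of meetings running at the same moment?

At 6:30 am, 2 of the intervals are simultaneously active.
No point has more.

2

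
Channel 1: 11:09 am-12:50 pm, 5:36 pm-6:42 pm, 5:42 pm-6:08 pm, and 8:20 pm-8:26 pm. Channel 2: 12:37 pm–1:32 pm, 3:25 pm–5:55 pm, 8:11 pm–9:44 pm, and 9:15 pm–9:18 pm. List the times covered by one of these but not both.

11:09 am–12:37 pm, 12:50 pm–1:32 pm, 3:25 pm–5:36 pm, 5:55 pm–6:42 pm, 8:11 pm–8:20 pm, 8:26 pm–9:44 pm

First set merges to 11:09 am–12:50 pm, 5:36 pm–6:42 pm, 8:20 pm–8:26 pm.
Second set merges to 12:37 pm–1:32 pm, 3:25 pm–5:55 pm, 8:11 pm–9:44 pm.
Only in the first: 11:09 am–12:37 pm, 5:55 pm–6:42 pm.
Only in the second: 12:50 pm–1:32 pm, 3:25 pm–5:36 pm, 8:11 pm–8:20 pm, 8:26 pm–9:44 pm.
Together these are the periods covered by exactly one.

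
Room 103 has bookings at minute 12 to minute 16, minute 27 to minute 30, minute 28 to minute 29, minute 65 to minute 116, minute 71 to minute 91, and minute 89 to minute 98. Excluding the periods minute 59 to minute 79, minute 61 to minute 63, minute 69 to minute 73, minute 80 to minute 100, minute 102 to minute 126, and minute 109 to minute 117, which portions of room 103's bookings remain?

minute 12 to minute 16, minute 27 to minute 30, minute 79 to minute 80, minute 100 to minute 102

Merge the first list: minute 12 to minute 16, minute 27 to minute 30, minute 65 to minute 116.
Merge the second list: minute 59 to minute 79, minute 80 to minute 100, minute 102 to minute 126.
minute 12 to minute 16: nothing removed.
minute 27 to minute 30: nothing removed.
minute 65 to minute 116 \ B = minute 79 to minute 80, minute 100 to minute 102.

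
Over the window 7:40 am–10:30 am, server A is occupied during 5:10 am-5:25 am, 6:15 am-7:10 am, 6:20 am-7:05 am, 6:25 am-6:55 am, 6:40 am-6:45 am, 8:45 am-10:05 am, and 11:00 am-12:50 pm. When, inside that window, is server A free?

After merging, the occupied span is 5:10 am–5:25 am, 6:15 am–7:10 am, 8:45 am–10:05 am, 11:00 am–12:50 pm.
Gaps within 7:40 am–10:30 am: 7:40 am–8:45 am, 10:05 am–10:30 am.

7:40 am–8:45 am, 10:05 am–10:30 am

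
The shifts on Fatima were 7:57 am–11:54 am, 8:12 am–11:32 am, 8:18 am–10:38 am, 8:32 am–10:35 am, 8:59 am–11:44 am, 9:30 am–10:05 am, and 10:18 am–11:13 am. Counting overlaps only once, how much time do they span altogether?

3 h 57 min

Merged: 7:57 am–11:54 am.
Length: 3 h 57 min.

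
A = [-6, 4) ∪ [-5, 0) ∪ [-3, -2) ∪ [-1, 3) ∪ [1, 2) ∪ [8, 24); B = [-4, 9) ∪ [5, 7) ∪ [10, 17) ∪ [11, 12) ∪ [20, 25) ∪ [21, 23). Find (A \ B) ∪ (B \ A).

[-6, -4) ∪ [4, 8) ∪ [9, 10) ∪ [17, 20) ∪ [24, 25)

First set merges to [-6, 4), [8, 24).
Second set merges to [-4, 9), [10, 17), [20, 25).
A but not B: [-6, -4), [9, 10), [17, 20).
B but not A: [4, 8), [24, 25).
Combining gives A △ B.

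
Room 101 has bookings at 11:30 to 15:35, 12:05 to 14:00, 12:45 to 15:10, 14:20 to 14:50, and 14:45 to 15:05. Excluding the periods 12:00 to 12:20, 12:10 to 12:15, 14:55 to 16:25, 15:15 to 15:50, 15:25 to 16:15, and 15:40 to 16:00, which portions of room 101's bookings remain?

First set merges to 11:30-15:35.
Second set merges to 12:00-12:20, 14:55-16:25.
11:30-15:35 \ B = 11:30-12:00, 12:20-14:55.

11:30-12:00, 12:20-14:55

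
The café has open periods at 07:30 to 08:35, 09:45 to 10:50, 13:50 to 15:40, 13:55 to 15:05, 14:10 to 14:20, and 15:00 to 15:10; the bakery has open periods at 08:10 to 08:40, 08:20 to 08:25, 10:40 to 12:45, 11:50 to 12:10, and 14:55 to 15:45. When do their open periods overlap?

Merge the first list: 07:30-08:35, 09:45-10:50, 13:50-15:40.
Merge the second list: 08:10-08:40, 10:40-12:45, 14:55-15:45.
07:30-08:35 ∩ B → 08:10-08:35.
09:45-10:50 ∩ B → 10:40-10:50.
13:50-15:40 ∩ B → 14:55-15:40.

08:10-08:35, 10:40-10:50, 14:55-15:40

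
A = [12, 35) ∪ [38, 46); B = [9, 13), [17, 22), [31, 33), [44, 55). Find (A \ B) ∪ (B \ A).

A but not B: [13, 17), [22, 31), [33, 35), [38, 44).
B but not A: [9, 12), [46, 55).
Combining gives A △ B.

[9, 12) ∪ [13, 17) ∪ [22, 31) ∪ [33, 35) ∪ [38, 44) ∪ [46, 55)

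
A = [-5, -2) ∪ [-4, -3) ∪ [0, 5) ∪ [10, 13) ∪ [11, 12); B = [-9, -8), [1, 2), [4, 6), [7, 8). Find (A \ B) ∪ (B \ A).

[-9, -8) ∪ [-5, -2) ∪ [0, 1) ∪ [2, 4) ∪ [5, 6) ∪ [7, 8) ∪ [10, 13)

Merge the first list: [-5, -2), [0, 5), [10, 13).
A \ B = [-5, -2), [0, 1), [2, 4), [10, 13).
B \ A = [-9, -8), [5, 6), [7, 8).
Union of the two gives the symmetric difference.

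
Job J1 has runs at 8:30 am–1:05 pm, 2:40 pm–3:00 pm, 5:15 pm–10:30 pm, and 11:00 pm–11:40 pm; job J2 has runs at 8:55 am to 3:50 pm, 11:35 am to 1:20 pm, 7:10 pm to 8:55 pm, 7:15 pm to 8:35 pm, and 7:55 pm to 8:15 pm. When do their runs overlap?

8:55 am-1:05 pm, 2:40 pm-3:00 pm, 7:10 pm-8:55 pm

B, merged: 8:55 am-3:50 pm, 7:10 pm-8:55 pm.
8:30 am-1:05 pm meets the second set on 8:55 am-1:05 pm.
2:40 pm-3:00 pm meets the second set on 2:40 pm-3:00 pm.
5:15 pm-10:30 pm meets the second set on 7:10 pm-8:55 pm.
11:00 pm-11:40 pm: no overlap with the second set.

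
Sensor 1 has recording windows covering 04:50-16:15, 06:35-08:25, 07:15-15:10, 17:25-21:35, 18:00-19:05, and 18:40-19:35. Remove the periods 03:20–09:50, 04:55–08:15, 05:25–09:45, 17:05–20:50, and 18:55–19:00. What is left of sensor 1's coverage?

First set merges to 04:50–16:15, 17:25–21:35.
Second set merges to 03:20–09:50, 17:05–20:50.
04:50–16:15 with B removed leaves 09:50–16:15.
17:25–21:35 with B removed leaves 20:50–21:35.

09:50–16:15, 20:50–21:35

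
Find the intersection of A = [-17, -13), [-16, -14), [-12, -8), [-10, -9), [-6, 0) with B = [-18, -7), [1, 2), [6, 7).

[-17, -13) ∪ [-12, -8)

Merge the first list: [-17, -13), [-12, -8), [-6, 0).
[-17, -13) ∩ B → [-17, -13).
[-12, -8) ∩ B → [-12, -8).
[-6, 0) meets no B interval.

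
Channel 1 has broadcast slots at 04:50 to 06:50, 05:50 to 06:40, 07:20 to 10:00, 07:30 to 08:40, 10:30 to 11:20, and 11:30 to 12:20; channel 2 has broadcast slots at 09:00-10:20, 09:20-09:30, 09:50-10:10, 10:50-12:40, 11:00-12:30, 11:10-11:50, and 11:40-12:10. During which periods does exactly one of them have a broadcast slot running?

First set merges to 04:50–06:50, 07:20–10:00, 10:30–11:20, 11:30–12:20.
Second set merges to 09:00–10:20, 10:50–12:40.
Only in the first: 04:50–06:50, 07:20–09:00, 10:30–10:50.
Only in the second: 10:00–10:20, 11:20–11:30, 12:20–12:40.
Together these are the periods covered by exactly one.

04:50–06:50, 07:20–09:00, 10:00–10:20, 10:30–10:50, 11:20–11:30, 12:20–12:40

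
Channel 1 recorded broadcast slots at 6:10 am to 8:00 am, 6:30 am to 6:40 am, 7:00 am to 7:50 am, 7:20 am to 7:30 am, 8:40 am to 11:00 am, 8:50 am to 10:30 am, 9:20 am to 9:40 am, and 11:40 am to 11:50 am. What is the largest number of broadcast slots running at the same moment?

At 7:20 am, 3 of the intervals are simultaneously active.
No point has more.

3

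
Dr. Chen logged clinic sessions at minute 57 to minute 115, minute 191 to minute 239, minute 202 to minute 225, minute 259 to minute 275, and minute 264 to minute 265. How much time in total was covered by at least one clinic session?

Merged: minute 57 to minute 115, minute 191 to minute 239, minute 259 to minute 275.
Lengths: 58 minutes + 48 minutes + 16 minutes = 122 minutes.

122 minutes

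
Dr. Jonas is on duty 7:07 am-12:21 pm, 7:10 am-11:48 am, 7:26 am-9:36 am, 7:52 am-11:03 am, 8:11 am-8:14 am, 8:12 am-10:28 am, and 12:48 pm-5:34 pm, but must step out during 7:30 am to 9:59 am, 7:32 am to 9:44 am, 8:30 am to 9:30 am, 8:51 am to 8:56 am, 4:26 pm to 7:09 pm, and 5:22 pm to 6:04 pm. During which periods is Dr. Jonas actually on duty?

7:07 am–7:30 am, 9:59 am–12:21 pm, 12:48 pm–4:26 pm

First set merges to 7:07 am–12:21 pm, 12:48 pm–5:34 pm.
Second set merges to 7:30 am–9:59 am, 4:26 pm–7:09 pm.
7:07 am–12:21 pm with B removed leaves 7:07 am–7:30 am, 9:59 am–12:21 pm.
12:48 pm–5:34 pm with B removed leaves 12:48 pm–4:26 pm.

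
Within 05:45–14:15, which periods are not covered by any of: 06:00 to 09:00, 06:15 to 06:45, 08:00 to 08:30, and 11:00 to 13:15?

05:45–06:00, 09:00–11:00, 13:15–14:15

Covered (merged): 06:00–09:00, 11:00–13:15.
Complement within 05:45–14:15: 05:45–06:00, 09:00–11:00, 13:15–14:15.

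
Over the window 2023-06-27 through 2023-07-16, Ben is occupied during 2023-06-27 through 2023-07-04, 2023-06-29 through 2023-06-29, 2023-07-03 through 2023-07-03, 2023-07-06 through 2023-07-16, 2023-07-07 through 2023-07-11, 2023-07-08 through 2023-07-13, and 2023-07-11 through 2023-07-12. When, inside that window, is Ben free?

2023-07-05 through 2023-07-05

After merging, the occupied span is 2023-06-27 through 2023-07-04, 2023-07-06 through 2023-07-16.
Complement within 2023-06-27 through 2023-07-16: 2023-07-05 through 2023-07-05.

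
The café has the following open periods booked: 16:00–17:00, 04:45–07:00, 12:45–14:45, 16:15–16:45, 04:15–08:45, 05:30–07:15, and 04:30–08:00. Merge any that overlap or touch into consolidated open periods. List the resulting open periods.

04:15-08:45, 12:45-14:45, 16:00-17:00

Sort by start: 04:15-08:45, 04:30-08:00, 04:45-07:00, 05:30-07:15, 12:45-14:45, 16:00-17:00, 16:15-16:45.
04:30-08:00 overlaps/touches 04:15-08:45 → extend to 04:15-08:45.
04:45-07:00 overlaps/touches 04:15-08:45 → extend to 04:15-08:45.
05:30-07:15 overlaps/touches 04:15-08:45 → extend to 04:15-08:45.
12:45-14:45 is disjoint → start new block.
16:00-17:00 is disjoint → start new block.
16:15-16:45 overlaps/touches 16:00-17:00 → extend to 16:00-17:00.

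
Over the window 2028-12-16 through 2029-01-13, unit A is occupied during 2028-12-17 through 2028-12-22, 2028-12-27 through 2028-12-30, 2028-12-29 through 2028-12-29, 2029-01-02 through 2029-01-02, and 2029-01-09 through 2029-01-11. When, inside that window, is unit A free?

The merged coverage is 2028-12-17 through 2028-12-22, 2028-12-27 through 2028-12-30, 2029-01-02 through 2029-01-02, 2029-01-09 through 2029-01-11.
Gaps within 2028-12-16 through 2029-01-13: 2028-12-16 through 2028-12-16, 2028-12-23 through 2028-12-26, 2028-12-31 through 2029-01-01, 2029-01-03 through 2029-01-08, 2029-01-12 through 2029-01-13.

2028-12-16 through 2028-12-16, 2028-12-23 through 2028-12-26, 2028-12-31 through 2029-01-01, 2029-01-03 through 2029-01-08, 2029-01-12 through 2029-01-13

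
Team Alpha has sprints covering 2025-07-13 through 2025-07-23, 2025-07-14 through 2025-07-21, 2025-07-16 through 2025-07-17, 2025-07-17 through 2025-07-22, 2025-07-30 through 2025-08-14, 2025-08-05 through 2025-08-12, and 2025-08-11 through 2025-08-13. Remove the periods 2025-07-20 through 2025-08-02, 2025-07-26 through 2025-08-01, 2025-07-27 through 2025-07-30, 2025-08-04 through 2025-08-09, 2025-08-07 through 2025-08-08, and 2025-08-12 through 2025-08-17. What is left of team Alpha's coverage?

2025-07-13 through 2025-07-19, 2025-08-03 through 2025-08-03, 2025-08-10 through 2025-08-11

First set merges to 2025-07-13 through 2025-07-23, 2025-07-30 through 2025-08-14.
Second set merges to 2025-07-20 through 2025-08-02, 2025-08-04 through 2025-08-09, 2025-08-12 through 2025-08-17.
2025-07-13 through 2025-07-23 minus B → 2025-07-13 through 2025-07-19.
2025-07-30 through 2025-08-14 minus B → 2025-08-03 through 2025-08-03, 2025-08-10 through 2025-08-11.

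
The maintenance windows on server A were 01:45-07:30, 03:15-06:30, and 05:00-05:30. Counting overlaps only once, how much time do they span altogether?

5 h 45 min

Merged: 01:45–07:30.
Length: 5 h 45 min.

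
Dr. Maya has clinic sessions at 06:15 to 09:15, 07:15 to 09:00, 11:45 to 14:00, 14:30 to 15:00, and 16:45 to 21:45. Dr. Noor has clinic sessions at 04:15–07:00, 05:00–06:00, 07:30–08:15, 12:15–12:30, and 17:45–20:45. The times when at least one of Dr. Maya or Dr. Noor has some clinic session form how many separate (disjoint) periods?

Merge the first list: 06:15–09:15, 11:45–14:00, 14:30–15:00, 16:45–21:45.
Merge the second list: 04:15–07:00, 07:30–08:15, 12:15–12:30, 17:45–20:45.
A ∪ B = 04:15–09:15, 11:45–14:00, 14:30–15:00, 16:45–21:45.
That is 4 disjoint pieces.

4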